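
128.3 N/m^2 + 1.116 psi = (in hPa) 78.23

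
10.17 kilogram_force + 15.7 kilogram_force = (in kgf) 25.87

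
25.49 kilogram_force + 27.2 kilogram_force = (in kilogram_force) 52.69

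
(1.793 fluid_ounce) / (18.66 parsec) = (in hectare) 9.209e-27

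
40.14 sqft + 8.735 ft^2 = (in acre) 0.001122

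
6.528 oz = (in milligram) 1.851e+05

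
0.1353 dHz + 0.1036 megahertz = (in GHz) 0.0001036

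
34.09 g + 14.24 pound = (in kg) 6.493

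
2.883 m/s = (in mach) 0.008467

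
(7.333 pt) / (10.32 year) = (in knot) 1.545e-11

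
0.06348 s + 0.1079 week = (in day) 0.7553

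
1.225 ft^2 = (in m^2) 0.1138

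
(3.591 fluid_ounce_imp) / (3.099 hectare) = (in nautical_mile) 1.778e-12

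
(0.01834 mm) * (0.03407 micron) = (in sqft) 6.726e-12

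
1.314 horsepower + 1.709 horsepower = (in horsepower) 3.023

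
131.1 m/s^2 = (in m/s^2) 131.1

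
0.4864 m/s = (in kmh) 1.751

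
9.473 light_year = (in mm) 8.962e+19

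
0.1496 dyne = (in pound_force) 3.363e-07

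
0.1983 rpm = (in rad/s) 0.02077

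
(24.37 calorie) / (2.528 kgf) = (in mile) 0.002556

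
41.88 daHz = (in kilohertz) 0.4188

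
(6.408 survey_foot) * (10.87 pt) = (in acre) 1.851e-06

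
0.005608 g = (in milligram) 5.608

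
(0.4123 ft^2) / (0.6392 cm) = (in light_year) 6.334e-16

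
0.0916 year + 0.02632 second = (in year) 0.0916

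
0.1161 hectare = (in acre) 0.2869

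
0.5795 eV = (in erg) 9.285e-13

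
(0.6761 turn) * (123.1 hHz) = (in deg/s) 2.996e+06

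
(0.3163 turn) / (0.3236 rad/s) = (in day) 7.108e-05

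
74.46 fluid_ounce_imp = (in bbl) 0.01331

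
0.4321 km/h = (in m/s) 0.12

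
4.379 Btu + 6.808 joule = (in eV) 2.888e+22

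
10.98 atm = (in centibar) 1113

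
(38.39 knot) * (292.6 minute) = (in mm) 3.467e+08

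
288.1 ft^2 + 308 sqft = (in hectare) 0.005538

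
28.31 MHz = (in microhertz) 2.831e+13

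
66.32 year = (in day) 2.421e+04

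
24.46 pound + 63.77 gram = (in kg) 11.16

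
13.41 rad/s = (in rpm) 128.1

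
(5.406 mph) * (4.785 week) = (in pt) 1.983e+10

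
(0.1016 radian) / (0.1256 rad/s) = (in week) 1.337e-06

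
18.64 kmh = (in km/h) 18.64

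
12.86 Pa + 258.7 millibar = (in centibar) 25.88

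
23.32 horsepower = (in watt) 1.739e+04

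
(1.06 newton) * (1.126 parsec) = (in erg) 3.683e+23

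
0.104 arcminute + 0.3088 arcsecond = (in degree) 0.001819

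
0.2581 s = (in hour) 7.169e-05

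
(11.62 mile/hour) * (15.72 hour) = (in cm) 2.94e+07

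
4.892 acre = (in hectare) 1.98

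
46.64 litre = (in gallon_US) 12.32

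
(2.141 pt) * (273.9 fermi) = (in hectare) 2.069e-20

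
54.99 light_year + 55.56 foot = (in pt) 1.475e+21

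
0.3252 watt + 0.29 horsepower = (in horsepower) 0.2904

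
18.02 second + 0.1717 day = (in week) 0.02456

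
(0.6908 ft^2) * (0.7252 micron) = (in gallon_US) 1.229e-05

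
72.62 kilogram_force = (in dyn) 7.122e+07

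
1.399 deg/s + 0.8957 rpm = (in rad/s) 0.1182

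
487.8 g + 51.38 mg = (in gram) 487.9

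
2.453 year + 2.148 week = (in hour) 2.185e+04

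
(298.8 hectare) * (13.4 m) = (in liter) 4.004e+10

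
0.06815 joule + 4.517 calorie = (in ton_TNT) 4.533e-09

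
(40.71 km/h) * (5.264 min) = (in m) 3572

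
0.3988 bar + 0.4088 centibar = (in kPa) 40.29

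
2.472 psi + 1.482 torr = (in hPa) 172.4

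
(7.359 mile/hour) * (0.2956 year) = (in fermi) 3.067e+22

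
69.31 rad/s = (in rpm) 661.9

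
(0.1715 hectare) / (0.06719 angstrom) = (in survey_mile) 1.586e+11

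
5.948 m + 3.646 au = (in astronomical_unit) 3.646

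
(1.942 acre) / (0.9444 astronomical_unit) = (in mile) 3.457e-11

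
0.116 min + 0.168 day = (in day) 0.1681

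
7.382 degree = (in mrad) 128.8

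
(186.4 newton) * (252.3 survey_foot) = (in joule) 1.433e+04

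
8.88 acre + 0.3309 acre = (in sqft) 4.012e+05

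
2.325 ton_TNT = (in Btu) 9.22e+06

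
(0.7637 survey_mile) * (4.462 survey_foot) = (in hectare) 0.1672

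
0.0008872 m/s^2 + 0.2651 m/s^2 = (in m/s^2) 0.266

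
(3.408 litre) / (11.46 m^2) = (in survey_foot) 0.0009757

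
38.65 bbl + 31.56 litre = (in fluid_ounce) 2.088e+05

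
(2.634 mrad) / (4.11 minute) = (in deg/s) 0.000612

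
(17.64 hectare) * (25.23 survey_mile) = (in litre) 7.163e+12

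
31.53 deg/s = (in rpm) 5.255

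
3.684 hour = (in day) 0.1535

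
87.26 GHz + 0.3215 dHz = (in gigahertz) 87.26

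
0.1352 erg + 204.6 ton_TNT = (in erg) 8.56e+18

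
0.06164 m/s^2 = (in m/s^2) 0.06164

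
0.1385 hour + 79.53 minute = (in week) 0.008714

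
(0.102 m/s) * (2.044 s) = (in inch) 8.208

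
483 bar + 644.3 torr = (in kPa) 4.839e+04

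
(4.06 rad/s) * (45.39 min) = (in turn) 1760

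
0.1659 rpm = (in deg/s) 0.9954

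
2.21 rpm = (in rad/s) 0.2314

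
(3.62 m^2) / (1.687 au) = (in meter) 1.434e-11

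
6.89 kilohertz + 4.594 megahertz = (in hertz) 4.601e+06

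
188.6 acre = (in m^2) 7.632e+05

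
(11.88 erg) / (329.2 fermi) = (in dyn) 3.609e+11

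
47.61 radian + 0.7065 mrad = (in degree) 2728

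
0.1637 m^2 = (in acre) 4.045e-05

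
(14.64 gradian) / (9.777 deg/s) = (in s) 1.348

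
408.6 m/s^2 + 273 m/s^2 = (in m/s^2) 681.6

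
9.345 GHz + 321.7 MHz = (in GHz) 9.667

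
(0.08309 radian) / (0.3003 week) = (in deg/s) 2.621e-05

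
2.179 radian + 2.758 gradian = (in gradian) 141.5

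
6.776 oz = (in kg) 0.1921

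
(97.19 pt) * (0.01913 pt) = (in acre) 5.718e-11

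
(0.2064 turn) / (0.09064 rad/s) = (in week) 2.366e-05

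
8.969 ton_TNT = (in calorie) 8.969e+09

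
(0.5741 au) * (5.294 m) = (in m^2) 4.547e+11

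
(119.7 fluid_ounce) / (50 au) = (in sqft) 5.094e-15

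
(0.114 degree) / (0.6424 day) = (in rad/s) 3.585e-08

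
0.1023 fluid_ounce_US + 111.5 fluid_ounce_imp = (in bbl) 0.01995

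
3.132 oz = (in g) 88.79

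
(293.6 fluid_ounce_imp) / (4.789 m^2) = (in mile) 1.082e-06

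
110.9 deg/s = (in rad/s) 1.936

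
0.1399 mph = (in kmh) 0.2251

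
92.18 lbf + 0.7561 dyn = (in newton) 410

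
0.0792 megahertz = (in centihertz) 7.92e+06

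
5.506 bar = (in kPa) 550.6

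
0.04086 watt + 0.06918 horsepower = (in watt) 51.63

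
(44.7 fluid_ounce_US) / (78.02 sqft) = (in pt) 0.517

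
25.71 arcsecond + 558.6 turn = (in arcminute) 1.207e+07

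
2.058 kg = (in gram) 2058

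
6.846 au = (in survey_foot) 3.36e+12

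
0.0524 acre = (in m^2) 212.1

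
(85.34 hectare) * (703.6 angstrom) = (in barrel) 0.3777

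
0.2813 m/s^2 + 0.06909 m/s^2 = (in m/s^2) 0.3504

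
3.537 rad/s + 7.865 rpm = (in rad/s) 4.361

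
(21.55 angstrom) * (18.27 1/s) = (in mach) 1.156e-10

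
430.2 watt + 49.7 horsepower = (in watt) 3.749e+04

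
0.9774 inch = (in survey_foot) 0.08145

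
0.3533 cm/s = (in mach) 1.038e-05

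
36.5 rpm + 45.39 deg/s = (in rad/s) 4.614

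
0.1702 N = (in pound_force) 0.03826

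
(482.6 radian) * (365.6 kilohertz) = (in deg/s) 1.011e+10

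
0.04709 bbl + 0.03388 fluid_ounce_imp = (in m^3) 0.007488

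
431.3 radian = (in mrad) 4.313e+05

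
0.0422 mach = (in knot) 27.93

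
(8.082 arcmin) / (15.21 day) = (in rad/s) 1.789e-09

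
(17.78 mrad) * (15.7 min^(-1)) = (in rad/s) 0.004652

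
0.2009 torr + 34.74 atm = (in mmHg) 2.64e+04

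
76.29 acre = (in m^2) 3.087e+05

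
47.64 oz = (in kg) 1.351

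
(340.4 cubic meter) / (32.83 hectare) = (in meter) 0.001037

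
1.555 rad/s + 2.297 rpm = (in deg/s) 102.9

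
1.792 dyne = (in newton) 1.792e-05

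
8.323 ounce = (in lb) 0.5202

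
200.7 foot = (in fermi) 6.117e+16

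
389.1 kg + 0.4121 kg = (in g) 3.895e+05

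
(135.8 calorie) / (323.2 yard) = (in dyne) 1.923e+05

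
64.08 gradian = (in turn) 0.1602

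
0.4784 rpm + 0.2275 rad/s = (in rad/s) 0.2776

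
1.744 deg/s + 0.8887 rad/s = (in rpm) 8.777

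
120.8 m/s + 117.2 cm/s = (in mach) 0.3582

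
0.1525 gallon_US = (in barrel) 0.003631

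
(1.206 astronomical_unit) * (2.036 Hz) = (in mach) 1.079e+09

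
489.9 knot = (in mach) 0.7402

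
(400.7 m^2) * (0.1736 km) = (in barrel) 4.375e+05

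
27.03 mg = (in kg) 2.703e-05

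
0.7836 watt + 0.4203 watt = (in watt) 1.204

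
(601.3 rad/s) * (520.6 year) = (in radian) 9.872e+12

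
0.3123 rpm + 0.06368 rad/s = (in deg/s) 5.522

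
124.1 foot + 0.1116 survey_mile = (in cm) 2.174e+04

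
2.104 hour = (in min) 126.2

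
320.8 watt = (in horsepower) 0.4302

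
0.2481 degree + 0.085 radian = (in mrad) 89.33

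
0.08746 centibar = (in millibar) 0.8746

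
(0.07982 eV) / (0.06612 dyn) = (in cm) 1.934e-12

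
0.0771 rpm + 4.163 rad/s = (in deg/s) 239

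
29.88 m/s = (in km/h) 107.6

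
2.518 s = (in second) 2.518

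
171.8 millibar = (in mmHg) 128.9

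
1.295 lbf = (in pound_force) 1.295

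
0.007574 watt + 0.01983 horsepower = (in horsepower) 0.01984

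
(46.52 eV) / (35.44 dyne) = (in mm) 2.103e-11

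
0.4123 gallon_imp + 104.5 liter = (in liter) 106.4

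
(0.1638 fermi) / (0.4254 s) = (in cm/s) 3.85e-14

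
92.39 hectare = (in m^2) 9.239e+05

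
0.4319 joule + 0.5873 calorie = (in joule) 2.889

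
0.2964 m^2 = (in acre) 7.324e-05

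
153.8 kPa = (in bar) 1.538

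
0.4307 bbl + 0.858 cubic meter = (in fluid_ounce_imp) 3.261e+04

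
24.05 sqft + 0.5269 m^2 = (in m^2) 2.761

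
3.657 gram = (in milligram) 3657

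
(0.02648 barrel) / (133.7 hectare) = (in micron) 0.003149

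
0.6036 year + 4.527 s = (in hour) 5288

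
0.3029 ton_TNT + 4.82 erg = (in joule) 1.267e+09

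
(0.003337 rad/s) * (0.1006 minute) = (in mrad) 20.14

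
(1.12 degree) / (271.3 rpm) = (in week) 1.138e-09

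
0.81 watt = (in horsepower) 0.001086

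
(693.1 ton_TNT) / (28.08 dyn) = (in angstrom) 1.033e+26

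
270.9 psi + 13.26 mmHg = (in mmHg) 1.402e+04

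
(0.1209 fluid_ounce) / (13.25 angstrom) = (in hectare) 0.2698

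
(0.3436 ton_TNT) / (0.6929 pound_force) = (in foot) 1.53e+09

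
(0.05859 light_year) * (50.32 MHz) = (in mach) 8.192e+19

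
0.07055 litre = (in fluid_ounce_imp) 2.483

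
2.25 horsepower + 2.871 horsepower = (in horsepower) 5.121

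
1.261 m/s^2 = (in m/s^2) 1.261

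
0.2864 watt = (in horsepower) 0.0003841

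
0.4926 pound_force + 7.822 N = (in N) 10.01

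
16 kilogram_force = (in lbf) 35.27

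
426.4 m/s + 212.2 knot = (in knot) 1041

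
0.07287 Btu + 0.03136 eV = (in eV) 4.799e+20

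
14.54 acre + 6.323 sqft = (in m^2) 5.884e+04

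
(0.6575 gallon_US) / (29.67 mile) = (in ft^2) 5.611e-07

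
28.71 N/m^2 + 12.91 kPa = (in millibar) 129.4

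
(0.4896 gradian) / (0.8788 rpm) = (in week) 1.382e-07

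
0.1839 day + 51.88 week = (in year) 0.9955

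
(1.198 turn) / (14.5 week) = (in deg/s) 4.918e-05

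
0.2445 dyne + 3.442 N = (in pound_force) 0.7738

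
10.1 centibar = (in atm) 0.09968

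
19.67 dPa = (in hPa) 0.01967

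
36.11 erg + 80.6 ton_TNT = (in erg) 3.372e+18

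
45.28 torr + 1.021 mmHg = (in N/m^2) 6173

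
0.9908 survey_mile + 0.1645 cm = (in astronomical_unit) 1.066e-08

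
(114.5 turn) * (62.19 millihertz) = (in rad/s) 44.74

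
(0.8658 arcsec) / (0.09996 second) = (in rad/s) 4.199e-05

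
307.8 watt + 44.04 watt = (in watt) 351.8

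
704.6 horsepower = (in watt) 5.254e+05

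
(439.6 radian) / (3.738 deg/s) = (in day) 0.07799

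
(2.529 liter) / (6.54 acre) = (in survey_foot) 3.135e-07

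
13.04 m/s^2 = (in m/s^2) 13.04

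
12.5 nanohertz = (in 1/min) 7.5e-07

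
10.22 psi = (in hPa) 704.6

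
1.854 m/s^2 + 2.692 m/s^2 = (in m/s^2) 4.546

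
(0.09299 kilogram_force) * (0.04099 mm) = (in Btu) 3.543e-08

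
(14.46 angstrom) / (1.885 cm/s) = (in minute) 1.279e-09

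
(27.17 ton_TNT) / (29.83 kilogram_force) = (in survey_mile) 2.415e+05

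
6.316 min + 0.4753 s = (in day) 0.004392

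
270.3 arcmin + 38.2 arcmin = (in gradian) 5.713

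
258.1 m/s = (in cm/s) 2.581e+04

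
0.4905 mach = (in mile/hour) 373.6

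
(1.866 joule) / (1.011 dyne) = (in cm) 1.846e+07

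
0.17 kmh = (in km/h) 0.17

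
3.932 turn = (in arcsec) 5.096e+06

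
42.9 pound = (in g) 1.946e+04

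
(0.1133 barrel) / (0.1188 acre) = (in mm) 0.03747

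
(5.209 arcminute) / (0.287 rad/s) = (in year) 1.674e-10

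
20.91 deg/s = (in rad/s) 0.3649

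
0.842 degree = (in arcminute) 50.52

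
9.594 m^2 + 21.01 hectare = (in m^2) 2.101e+05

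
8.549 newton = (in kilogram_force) 0.8718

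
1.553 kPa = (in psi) 0.2252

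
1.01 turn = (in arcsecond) 1.309e+06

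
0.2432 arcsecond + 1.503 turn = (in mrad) 9444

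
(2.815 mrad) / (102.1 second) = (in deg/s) 0.00158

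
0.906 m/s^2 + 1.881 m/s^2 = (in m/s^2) 2.787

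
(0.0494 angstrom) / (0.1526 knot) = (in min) 1.049e-12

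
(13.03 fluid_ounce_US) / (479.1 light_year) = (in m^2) 8.502e-23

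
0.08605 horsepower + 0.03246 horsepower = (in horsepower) 0.1185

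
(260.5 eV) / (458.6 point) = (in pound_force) 5.8e-17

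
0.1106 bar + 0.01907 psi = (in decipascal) 1.119e+05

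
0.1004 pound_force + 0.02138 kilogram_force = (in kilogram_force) 0.06692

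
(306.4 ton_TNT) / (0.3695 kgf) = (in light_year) 3.74e-05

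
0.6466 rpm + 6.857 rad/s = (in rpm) 66.13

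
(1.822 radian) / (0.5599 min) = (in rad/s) 0.05424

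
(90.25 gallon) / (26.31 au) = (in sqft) 9.343e-13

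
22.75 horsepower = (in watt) 1.696e+04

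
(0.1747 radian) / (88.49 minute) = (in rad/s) 3.29e-05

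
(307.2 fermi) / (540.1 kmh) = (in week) 3.386e-21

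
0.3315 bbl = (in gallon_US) 13.92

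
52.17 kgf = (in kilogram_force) 52.17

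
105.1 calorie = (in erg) 4.397e+09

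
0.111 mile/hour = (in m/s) 0.04962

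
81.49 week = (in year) 1.563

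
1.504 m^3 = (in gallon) 397.3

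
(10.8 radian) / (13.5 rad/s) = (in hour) 0.0002222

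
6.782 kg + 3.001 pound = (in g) 8143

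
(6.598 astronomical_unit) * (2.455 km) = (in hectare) 2.423e+11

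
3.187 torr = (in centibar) 0.4249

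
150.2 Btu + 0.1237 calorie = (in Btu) 150.2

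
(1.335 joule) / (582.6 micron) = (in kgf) 233.7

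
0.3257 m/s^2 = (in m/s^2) 0.3257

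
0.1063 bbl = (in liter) 16.9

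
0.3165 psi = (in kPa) 2.182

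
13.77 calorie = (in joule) 57.61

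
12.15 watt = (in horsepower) 0.01629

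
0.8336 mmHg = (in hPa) 1.111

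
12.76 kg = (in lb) 28.13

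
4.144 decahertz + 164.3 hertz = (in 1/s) 205.7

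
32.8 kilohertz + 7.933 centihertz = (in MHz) 0.0328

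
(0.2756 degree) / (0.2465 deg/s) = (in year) 3.545e-08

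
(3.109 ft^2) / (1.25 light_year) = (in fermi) 0.02442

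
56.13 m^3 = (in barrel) 353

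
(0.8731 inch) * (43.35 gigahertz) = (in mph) 2.151e+09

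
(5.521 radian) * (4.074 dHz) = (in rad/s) 2.249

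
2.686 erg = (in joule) 2.686e-07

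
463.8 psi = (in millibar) 3.198e+04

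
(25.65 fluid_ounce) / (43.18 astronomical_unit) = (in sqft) 1.264e-15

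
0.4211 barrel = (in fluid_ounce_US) 2264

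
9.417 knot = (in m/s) 4.845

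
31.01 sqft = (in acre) 0.0007119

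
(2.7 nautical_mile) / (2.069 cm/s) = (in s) 2.417e+05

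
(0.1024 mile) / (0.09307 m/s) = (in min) 29.51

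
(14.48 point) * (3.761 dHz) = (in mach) 5.642e-06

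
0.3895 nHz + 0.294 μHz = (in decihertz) 2.944e-06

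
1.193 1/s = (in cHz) 119.3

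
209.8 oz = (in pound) 13.11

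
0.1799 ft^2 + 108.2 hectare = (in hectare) 108.2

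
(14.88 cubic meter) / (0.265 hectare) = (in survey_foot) 0.01842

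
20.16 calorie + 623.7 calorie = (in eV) 1.681e+22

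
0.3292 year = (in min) 1.73e+05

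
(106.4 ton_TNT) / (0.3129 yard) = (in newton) 1.556e+12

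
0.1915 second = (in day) 2.216e-06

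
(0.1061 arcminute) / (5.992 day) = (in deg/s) 3.416e-09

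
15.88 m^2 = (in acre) 0.003924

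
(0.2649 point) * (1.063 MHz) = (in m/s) 99.34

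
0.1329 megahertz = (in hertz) 1.329e+05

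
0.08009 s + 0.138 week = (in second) 8.346e+04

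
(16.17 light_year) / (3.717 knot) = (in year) 2.537e+09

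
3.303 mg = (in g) 0.003303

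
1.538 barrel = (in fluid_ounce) 8268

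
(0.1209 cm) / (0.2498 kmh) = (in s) 0.01742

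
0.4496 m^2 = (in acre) 0.0001111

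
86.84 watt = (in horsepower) 0.1165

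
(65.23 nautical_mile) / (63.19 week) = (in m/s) 0.003161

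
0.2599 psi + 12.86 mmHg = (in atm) 0.03461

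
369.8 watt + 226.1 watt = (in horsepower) 0.7991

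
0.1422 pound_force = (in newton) 0.6325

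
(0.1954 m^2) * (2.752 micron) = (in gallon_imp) 0.0001183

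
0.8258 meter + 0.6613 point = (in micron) 8.26e+05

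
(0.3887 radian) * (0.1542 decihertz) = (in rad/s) 0.005994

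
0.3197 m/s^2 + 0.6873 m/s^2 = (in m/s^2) 1.007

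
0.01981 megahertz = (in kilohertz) 19.81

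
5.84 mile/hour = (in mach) 0.007667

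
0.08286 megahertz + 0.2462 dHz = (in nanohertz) 8.286e+13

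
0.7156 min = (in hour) 0.01193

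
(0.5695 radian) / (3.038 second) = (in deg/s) 10.74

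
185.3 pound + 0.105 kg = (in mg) 8.416e+07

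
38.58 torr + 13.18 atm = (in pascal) 1.341e+06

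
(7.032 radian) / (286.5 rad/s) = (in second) 0.02454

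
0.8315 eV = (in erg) 1.332e-12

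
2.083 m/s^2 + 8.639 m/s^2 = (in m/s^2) 10.72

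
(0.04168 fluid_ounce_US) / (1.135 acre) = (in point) 7.607e-07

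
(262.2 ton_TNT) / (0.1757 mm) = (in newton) 6.244e+15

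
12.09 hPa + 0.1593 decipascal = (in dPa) 1.209e+04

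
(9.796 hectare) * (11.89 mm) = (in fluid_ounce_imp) 4.099e+07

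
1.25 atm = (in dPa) 1.267e+06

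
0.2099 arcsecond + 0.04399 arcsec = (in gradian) 7.836e-05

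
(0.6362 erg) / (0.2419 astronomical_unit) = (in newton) 1.758e-18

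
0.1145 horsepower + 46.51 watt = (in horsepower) 0.1769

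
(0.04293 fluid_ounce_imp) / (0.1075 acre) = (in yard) 3.066e-09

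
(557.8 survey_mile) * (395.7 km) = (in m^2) 3.552e+11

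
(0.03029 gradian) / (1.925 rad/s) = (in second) 0.0002472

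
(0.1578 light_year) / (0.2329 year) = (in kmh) 7.317e+08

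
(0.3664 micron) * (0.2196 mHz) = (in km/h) 2.897e-10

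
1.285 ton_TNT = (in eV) 3.356e+28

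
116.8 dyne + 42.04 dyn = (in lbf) 0.0003571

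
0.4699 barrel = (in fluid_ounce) 2526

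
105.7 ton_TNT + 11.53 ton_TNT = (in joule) 4.905e+11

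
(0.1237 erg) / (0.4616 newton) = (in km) 2.68e-11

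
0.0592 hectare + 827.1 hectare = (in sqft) 8.903e+07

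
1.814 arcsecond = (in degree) 0.0005039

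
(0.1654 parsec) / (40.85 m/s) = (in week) 2.066e+08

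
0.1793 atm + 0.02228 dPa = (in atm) 0.1793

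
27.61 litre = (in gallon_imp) 6.073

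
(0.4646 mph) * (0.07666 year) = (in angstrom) 5.021e+15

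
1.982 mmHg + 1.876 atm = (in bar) 1.903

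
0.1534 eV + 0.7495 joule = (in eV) 4.678e+18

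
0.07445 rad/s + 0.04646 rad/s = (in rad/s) 0.1209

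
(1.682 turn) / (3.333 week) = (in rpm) 5.006e-05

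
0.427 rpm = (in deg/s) 2.562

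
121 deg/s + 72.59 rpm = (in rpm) 92.76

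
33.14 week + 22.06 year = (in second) 7.157e+08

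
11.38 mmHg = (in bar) 0.01517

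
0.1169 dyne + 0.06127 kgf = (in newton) 0.6009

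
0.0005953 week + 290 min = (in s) 1.776e+04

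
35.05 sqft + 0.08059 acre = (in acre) 0.08139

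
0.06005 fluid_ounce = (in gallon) 0.0004691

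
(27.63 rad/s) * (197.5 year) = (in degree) 9.86e+12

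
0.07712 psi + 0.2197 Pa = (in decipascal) 5319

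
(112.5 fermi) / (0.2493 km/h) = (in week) 2.686e-18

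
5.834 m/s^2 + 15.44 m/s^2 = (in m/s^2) 21.27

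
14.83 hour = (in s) 5.339e+04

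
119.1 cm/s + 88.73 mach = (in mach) 88.73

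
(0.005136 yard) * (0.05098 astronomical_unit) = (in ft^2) 3.855e+08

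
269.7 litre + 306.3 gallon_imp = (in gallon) 439.1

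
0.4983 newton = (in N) 0.4983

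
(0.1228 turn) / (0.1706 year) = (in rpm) 1.37e-06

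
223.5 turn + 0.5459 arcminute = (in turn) 223.5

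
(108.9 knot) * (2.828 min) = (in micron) 9.506e+09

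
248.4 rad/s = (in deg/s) 1.423e+04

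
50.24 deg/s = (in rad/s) 0.8769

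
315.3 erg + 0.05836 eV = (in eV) 1.968e+14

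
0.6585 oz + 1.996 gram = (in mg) 2.066e+04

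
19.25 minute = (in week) 0.00191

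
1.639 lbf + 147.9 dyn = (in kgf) 0.7436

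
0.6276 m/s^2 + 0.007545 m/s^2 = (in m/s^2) 0.6351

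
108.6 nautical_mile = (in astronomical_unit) 1.344e-06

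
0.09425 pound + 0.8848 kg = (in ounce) 32.72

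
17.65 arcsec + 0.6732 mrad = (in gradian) 0.0483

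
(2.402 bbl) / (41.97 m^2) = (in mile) 5.654e-06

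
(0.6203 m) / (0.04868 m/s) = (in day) 0.0001475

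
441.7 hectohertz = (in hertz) 4.417e+04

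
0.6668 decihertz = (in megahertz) 6.668e-08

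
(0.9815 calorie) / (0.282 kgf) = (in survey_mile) 0.0009227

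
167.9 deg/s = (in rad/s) 2.93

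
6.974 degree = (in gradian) 7.749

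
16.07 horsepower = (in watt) 1.198e+04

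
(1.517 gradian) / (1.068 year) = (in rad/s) 7.075e-10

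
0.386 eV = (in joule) 6.184e-20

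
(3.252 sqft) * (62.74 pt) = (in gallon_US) 1.766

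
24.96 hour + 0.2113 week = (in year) 0.006902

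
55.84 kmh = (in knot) 30.15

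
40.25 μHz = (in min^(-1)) 0.002415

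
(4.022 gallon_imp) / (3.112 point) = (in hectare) 0.001665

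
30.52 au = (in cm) 4.566e+14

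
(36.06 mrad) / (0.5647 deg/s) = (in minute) 0.06098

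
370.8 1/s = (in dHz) 3708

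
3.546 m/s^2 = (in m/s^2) 3.546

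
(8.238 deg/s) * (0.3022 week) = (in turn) 4182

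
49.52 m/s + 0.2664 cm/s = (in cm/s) 4952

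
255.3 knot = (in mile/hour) 293.8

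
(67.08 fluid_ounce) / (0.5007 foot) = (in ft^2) 0.1399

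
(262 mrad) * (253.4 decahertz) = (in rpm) 6340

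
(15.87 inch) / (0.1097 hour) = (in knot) 0.001984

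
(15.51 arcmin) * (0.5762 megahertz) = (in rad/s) 2600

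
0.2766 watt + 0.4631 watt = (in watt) 0.7397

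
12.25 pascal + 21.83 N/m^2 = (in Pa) 34.08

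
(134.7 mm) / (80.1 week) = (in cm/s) 2.781e-07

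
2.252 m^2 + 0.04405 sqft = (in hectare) 0.0002256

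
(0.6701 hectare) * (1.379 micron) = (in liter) 9.241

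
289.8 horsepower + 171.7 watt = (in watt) 2.163e+05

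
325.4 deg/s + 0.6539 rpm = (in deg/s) 329.3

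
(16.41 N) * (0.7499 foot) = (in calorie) 0.8965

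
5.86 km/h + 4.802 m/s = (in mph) 14.38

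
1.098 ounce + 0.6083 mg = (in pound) 0.06863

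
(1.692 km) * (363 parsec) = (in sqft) 2.04e+23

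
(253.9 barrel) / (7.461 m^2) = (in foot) 17.75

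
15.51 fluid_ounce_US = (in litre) 0.4587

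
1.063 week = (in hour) 178.6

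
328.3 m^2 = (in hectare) 0.03283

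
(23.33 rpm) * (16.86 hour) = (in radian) 1.483e+05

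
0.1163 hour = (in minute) 6.978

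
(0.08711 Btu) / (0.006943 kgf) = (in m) 1350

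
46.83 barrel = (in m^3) 7.445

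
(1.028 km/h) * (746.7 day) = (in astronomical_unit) 0.0001231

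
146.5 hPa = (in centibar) 14.65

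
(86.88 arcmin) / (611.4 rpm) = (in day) 4.569e-09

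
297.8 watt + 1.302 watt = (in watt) 299.1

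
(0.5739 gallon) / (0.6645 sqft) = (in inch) 1.385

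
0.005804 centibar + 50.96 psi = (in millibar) 3514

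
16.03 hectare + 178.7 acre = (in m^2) 8.835e+05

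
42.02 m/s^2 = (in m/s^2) 42.02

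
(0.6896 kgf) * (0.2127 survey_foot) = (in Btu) 0.0004156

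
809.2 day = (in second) 6.991e+07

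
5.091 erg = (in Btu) 4.825e-10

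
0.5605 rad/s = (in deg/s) 32.11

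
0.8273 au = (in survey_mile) 7.69e+07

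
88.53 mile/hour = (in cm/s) 3958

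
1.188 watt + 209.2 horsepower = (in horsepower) 209.2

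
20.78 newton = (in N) 20.78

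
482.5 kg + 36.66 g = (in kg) 482.5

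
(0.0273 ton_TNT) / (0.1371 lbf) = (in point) 5.309e+11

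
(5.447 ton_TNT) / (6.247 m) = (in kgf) 3.72e+08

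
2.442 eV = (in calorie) 9.351e-20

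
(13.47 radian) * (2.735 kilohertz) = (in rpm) 3.518e+05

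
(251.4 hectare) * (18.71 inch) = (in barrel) 7.515e+06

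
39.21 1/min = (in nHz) 6.535e+08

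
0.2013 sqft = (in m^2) 0.0187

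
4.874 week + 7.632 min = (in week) 4.875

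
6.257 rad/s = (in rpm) 59.75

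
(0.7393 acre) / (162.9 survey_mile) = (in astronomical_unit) 7.629e-14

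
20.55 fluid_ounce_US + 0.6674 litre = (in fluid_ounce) 43.12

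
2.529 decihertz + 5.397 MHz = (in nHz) 5.397e+15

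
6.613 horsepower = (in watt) 4931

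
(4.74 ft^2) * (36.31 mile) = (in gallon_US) 6.798e+06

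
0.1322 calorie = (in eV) 3.452e+18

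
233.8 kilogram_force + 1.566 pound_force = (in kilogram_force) 234.5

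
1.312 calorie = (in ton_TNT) 1.312e-09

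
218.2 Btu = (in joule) 2.302e+05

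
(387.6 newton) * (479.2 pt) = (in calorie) 15.66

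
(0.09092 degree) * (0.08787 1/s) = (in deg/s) 0.007989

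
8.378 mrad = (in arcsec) 1728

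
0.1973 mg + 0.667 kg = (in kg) 0.667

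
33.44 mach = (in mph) 2.547e+04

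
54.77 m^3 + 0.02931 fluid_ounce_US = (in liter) 5.477e+04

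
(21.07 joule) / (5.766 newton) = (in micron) 3.654e+06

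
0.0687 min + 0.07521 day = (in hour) 1.806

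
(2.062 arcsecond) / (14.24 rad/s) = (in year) 2.226e-14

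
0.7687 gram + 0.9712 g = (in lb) 0.003836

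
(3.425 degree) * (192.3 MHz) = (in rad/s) 1.15e+07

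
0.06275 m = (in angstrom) 6.275e+08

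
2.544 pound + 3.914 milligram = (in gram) 1154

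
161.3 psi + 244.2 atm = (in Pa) 2.586e+07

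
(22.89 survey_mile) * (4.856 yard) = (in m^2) 1.636e+05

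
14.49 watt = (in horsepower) 0.01943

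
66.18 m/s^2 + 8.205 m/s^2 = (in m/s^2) 74.39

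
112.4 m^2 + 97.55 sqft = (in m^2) 121.5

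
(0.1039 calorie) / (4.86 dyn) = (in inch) 3.522e+05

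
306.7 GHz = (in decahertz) 3.067e+10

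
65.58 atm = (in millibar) 6.645e+04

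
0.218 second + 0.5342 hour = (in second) 1923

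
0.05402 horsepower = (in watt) 40.28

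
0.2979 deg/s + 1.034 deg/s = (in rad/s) 0.02325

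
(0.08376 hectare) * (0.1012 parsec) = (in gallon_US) 6.91e+20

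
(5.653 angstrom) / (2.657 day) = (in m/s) 2.462e-15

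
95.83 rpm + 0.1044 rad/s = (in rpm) 96.83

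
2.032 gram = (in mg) 2032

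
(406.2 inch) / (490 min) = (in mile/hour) 0.000785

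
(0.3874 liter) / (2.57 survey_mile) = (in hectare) 9.366e-12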